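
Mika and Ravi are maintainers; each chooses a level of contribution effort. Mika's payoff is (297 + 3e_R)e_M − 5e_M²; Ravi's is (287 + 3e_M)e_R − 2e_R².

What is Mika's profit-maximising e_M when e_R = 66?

Expanding Mika's payoff: 297e_M + 3e_Re_M − 5e_M².
∂π/∂e_M = 297 + 3e_R − 10e_M = 0, so e_M = 29.7 + 0.3e_R.
At e_R = 66: e_M = 29.7 + 0.3·66 = 49.5.

49.5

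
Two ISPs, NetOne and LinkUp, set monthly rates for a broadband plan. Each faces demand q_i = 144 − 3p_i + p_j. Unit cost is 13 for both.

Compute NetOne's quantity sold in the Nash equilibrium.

70.8

NetOne's profit: π = (p_{NetOne} − 13)(144 − 3p_{NetOne} + p_{LinkUp}).
∂π/∂p_{NetOne} = 183 − 6p_{NetOne} + p_{LinkUp} = 0 ⇒ p_{NetOne} = 30.5 + (1/6)p_{LinkUp}.
Setting p_{NetOne} = p_{LinkUp} in the reaction function: p_{NetOne} = 30.5 + (1/6)p_{NetOne}, so p_{NetOne} = 30.5 / (5/6) = 36.6.
q_{NetOne} = 144 − 3·36.6 + 36.6 = 70.8.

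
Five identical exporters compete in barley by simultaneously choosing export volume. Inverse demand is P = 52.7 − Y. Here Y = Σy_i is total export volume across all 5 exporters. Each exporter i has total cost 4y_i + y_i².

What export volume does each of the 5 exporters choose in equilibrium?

A representative exporter's profit is π_i = y_i(52.7 − Y) − 4y_i − y_i², with Y = y_i + Σ_{j≠i} y_j.
First-order condition: 48.7 − 4y_i − Σ_{j≠i} y_j = 0.
Imposing symmetry (y_j = y for all j) turns Σ_{j≠i} y_j into 4y, so 48.7 = 8y and y = 6.0875.

6.0875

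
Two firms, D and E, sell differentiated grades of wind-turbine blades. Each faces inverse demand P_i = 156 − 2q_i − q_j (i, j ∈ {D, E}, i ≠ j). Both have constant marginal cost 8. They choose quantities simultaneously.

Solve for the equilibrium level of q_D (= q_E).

29.6

Firm D's profit: π = q_D(156 − 2q_D − q_E) − 8q_D.
∂π/∂q_D = 148 − 4q_D − q_E = 0 ⇒ q_D = 37 − 0.25q_E.
Setting q_D = q_E in the reaction function: q_D = 37 − 0.25q_D, so q_D = 37 / 1.25 = 29.6.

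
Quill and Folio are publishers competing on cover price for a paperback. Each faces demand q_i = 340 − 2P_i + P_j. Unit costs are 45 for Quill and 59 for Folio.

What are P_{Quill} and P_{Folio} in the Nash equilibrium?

145.2, 150.8

Quill's profit: π = (P_{Quill} − 45)(340 − 2P_{Quill} + P_{Folio}).
∂π/∂P_{Quill} = 430 − 4P_{Quill} + P_{Folio} = 0 ⇒ P_{Quill} = 107.5 + 0.25P_{Folio}.
Similarly P_{Folio} = 114.5 + 0.25P_{Quill}.
Solving the two reaction functions simultaneously: (1 − (0.25)(0.25))P_{Quill} = 107.5 + 0.25·114.5, so 0.9375P_{Quill} = 136.125 and P_{Quill} = 145.2.
Then P_{Folio} = 114.5 + 0.25·145.2 = 150.8.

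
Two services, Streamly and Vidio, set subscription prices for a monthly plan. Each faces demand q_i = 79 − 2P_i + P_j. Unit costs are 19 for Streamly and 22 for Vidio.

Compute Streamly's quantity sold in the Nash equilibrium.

Streamly's profit: π = (P_{Streamly} − 19)(79 − 2P_{Streamly} + P_{Vidio}).
∂π/∂P_{Streamly} = 117 − 4P_{Streamly} + P_{Vidio} = 0 ⇒ P_{Streamly} = 29.25 + 0.25P_{Vidio}.
Similarly P_{Vidio} = 30.75 + 0.25P_{Streamly}.
Plugging P_{Vidio} into Streamly's best response: P_{Streamly} = 29.25 + 0.25(30.75 + 0.25P_{Streamly}) ⇒ 0.9375P_{Streamly} = 36.9375, so P_{Streamly} = 39.4.
Then P_{Vidio} = 30.75 + 0.25·39.4 = 40.6.
q_{Streamly} = 79 − 2·39.4 + 40.6 = 40.8.

40.8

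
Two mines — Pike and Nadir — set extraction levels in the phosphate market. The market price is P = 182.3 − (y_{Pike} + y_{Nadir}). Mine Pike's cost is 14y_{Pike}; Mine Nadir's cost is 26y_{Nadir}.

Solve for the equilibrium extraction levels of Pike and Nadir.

60.1, 48.1

Mine Pike's profit: π = y_{Pike}(182.3 − (y_{Pike} + y_{Nadir})) − 14y_{Pike}.
∂π/∂y_{Pike} = 168.3 − 2y_{Pike} − y_{Nadir} = 0, so y_{Pike} = 84.15 − 0.5y_{Nadir}.
By the same steps for Nadir: y_{Nadir} = 78.15 − 0.5y_{Pike}.
Plugging y_{Nadir} into Pike's best response: y_{Pike} = 84.15 − 0.5(78.15 − 0.5y_{Pike}) ⇒ 0.75y_{Pike} = 45.075, so y_{Pike} = 60.1.
Then y_{Nadir} = 78.15 − 0.5·60.1 = 48.1.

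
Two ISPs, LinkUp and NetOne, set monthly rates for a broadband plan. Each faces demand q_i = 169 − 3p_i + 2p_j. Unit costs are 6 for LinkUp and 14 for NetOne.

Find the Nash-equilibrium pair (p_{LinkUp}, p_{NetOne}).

LinkUp's profit: π = (p_{LinkUp} − 6)(169 − 3p_{LinkUp} + 2p_{NetOne}).
∂π/∂p_{LinkUp} = 187 − 6p_{LinkUp} + 2p_{NetOne} = 0 ⇒ p_{LinkUp} = 187/6 + (1/3)p_{NetOne}.
Similarly p_{NetOne} = 211/6 + (1/3)p_{LinkUp}.
Solving the two reaction functions simultaneously: (1 − (1/3)(1/3))p_{LinkUp} = 187/6 + (1/3)·(211/6), so (8/9)p_{LinkUp} = 386/9 and p_{LinkUp} = 48.25.
Then p_{NetOne} = 211/6 + (1/3)·48.25 = 51.25.

48.25, 51.25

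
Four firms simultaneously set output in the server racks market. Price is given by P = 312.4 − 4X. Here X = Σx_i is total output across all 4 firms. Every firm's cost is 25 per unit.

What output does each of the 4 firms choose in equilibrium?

A representative firm's profit is π_i = x_i(312.4 − 4X) − 25x_i, with X = x_i + Σ_{j≠i} x_j.
First-order condition: 287.4 − 8x_i − 4Σ_{j≠i} x_j = 0.
With identical firms, set every x_j = x: then 287.4 − 8x − 12x = 0, i.e. x = 287.4/20 = 14.37.

14.37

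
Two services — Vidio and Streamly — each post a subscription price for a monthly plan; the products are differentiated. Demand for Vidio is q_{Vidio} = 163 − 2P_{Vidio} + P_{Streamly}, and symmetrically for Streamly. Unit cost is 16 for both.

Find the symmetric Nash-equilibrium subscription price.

Vidio's profit: π = (P_{Vidio} − 16)(163 − 2P_{Vidio} + P_{Streamly}).
∂π/∂P_{Vidio} = 195 − 4P_{Vidio} + P_{Streamly} = 0 ⇒ P_{Vidio} = 48.75 + 0.25P_{Streamly}.
By symmetry P_{Streamly} = P_{Vidio}; substituting into the reaction function, 0.75P_{Vidio} = 48.75 and P_{Vidio} = 65.

65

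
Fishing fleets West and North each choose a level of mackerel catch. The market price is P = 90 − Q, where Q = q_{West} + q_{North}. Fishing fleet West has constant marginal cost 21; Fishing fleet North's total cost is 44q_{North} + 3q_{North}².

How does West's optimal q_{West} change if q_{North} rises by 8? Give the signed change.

-4

Fishing fleet West's profit: π = q_{West}(90 − (q_{West} + q_{North})) − 21q_{West}.
∂π/∂q_{West} = 69 − 2q_{West} − q_{North} = 0, so q_{West} = 34.5 − 0.5q_{North}.
The reaction-function slope is −0.5, so an 8-unit rise in q_{North} moves q_{West} by −0.5 × 8 = −4. West's best response falls — the actions are strategic substitutes.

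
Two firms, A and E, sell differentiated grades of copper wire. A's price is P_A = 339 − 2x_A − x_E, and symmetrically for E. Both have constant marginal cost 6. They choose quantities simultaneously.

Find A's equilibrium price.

139.2

Firm A's profit: π = x_A(339 − 2x_A − x_E) − 6x_A.
∂π/∂x_A = 333 − 4x_A − x_E = 0 ⇒ x_A = 83.25 − 0.25x_E.
Setting x_A = x_E in the reaction function: x_A = 83.25 − 0.25x_A, so x_A = 83.25 / 1.25 = 66.6.
P_A = 339 − 2·66.6 − 66.6 = 139.2.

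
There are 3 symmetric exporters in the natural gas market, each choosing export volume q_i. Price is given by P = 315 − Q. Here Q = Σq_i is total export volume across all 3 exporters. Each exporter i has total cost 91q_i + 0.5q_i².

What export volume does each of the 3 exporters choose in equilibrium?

44.8

A representative exporter's profit is π_i = q_i(315 − Q) − 91q_i − 0.5q_i², with Q = q_i + Σ_{j≠i} q_j.
First-order condition: 224 − 3q_i − Σ_{j≠i} q_j = 0.
Imposing symmetry (q_j = q for all j) turns Σ_{j≠i} q_j into 2q, so 224 = 5q and q = 44.8.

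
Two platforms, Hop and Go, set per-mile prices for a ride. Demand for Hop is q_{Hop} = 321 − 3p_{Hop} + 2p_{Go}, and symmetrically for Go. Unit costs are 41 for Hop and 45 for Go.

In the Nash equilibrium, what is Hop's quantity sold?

212.25

Hop's profit: π = (p_{Hop} − 41)(321 − 3p_{Hop} + 2p_{Go}).
∂π/∂p_{Hop} = 444 − 6p_{Hop} + 2p_{Go} = 0 ⇒ p_{Hop} = 74 + (1/3)p_{Go}.
Similarly p_{Go} = 76 + (1/3)p_{Hop}.
Solving the two reaction functions simultaneously: (1 − (1/3)(1/3))p_{Hop} = 74 + (1/3)·76, so (8/9)p_{Hop} = 298/3 and p_{Hop} = 111.75.
Then p_{Go} = 76 + (1/3)·111.75 = 113.25.
q_{Hop} = 321 − 3·111.75 + 2·113.25 = 212.25.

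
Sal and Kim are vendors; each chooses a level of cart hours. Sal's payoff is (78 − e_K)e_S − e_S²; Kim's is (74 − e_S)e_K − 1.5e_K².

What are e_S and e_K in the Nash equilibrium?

32, 14

Expanding Sal's payoff: 78e_S − e_Ke_S − e_S².
∂π/∂e_S = 78 − e_K − 2e_S = 0, so e_S = 39 − 0.5e_K.
Likewise for Kim: e_K = 74/3 − (1/3)e_S.
Plugging e_K into Sal's best response: e_S = 39 − 0.5(74/3 − (1/3)e_S) ⇒ (5/6)e_S = 80/3, so e_S = 32.
Then e_K = 74/3 − (1/3)·32 = 14.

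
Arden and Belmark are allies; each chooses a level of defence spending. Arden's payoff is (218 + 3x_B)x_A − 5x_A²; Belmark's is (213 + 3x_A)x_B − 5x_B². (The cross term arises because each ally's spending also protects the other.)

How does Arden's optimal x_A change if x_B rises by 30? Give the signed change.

9

Expanding Arden's payoff: 218x_A + 3x_Bx_A − 5x_A².
∂π/∂x_A = 218 + 3x_B − 10x_A = 0, so x_A = 21.8 + 0.3x_B.
The reaction-function slope is 0.3, so a 30-unit rise in x_B moves x_A by 0.3 × 30 = 9. Arden's best response rises — the actions are strategic complements.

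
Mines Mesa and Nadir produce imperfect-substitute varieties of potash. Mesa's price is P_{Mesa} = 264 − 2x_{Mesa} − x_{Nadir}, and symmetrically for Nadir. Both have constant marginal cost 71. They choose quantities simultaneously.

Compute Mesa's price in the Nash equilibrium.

148.2

Mine Mesa's profit: π = x_{Mesa}(264 − 2x_{Mesa} − x_{Nadir}) − 71x_{Mesa}.
∂π/∂x_{Mesa} = 193 − 4x_{Mesa} − x_{Nadir} = 0 ⇒ x_{Mesa} = 48.25 − 0.25x_{Nadir}.
The game is symmetric, so in equilibrium x_{Nadir} = x_{Mesa}: the reaction function gives 1.25x_{Mesa} = 48.25, hence x_{Mesa} = 38.6.
P_{Mesa} = 264 − 2·38.6 − 38.6 = 148.2.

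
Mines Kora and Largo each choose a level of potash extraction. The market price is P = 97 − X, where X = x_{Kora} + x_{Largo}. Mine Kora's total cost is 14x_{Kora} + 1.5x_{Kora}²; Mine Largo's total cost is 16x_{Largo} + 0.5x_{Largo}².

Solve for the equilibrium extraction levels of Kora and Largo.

12, 23

Mine Kora's profit: π = x_{Kora}(97 − (x_{Kora} + x_{Largo})) − 14x_{Kora} − 1.5x_{Kora}².
∂π/∂x_{Kora} = 83 − 5x_{Kora} − x_{Largo} = 0, so x_{Kora} = 16.6 − 0.2x_{Largo}.
For Largo: ∂π/∂x_{Largo} = 81 − 3x_{Largo} − x_{Kora} = 0 ⇒ x_{Largo} = 27 − (1/3)x_{Kora}.
Plugging x_{Largo} into Kora's best response: x_{Kora} = 16.6 − 0.2(27 − (1/3)x_{Kora}) ⇒ (14/15)x_{Kora} = 11.2, so x_{Kora} = 12.
Then x_{Largo} = 27 − (1/3)·12 = 23.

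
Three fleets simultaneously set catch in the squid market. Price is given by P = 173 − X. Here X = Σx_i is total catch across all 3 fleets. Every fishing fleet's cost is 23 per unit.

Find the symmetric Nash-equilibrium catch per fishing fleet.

37.5

A representative fishing fleet's profit is π_i = x_i(173 − X) − 23x_i, with X = x_i + Σ_{j≠i} x_j.
First-order condition: 150 − 2x_i − Σ_{j≠i} x_j = 0.
With identical fishing fleets, set every x_j = x: then 150 − 2x − 2x = 0, i.e. x = 150/4 = 37.5.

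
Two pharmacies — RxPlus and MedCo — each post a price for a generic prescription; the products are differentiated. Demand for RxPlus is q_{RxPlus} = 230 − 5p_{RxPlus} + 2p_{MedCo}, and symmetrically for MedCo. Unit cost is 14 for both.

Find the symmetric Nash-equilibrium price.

37.5

RxPlus's profit: π = (p_{RxPlus} − 14)(230 − 5p_{RxPlus} + 2p_{MedCo}).
∂π/∂p_{RxPlus} = 300 − 10p_{RxPlus} + 2p_{MedCo} = 0 ⇒ p_{RxPlus} = 30 + 0.2p_{MedCo}.
By symmetry p_{MedCo} = p_{RxPlus}; substituting into the reaction function, 0.8p_{RxPlus} = 30 and p_{RxPlus} = 37.5.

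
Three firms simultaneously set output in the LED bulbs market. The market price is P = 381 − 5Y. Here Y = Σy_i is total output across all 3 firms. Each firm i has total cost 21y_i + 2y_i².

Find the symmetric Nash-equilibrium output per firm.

A representative firm's profit is π_i = y_i(381 − 5Y) − 21y_i − 2y_i², with Y = y_i + Σ_{j≠i} y_j.
First-order condition: 360 − 14y_i − 5Σ_{j≠i} y_j = 0.
Imposing symmetry (y_j = y for all j) turns Σ_{j≠i} y_j into 2y, so 360 = 24y and y = 15.

15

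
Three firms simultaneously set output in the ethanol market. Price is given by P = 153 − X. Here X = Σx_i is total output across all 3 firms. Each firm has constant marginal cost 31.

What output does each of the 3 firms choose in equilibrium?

A representative firm's profit is π_i = x_i(153 − X) − 31x_i, with X = x_i + Σ_{j≠i} x_j.
First-order condition: 122 − 2x_i − Σ_{j≠i} x_j = 0.
With identical firms, set every x_j = x: then 122 − 2x − 2x = 0, i.e. x = 122/4 = 30.5.

30.5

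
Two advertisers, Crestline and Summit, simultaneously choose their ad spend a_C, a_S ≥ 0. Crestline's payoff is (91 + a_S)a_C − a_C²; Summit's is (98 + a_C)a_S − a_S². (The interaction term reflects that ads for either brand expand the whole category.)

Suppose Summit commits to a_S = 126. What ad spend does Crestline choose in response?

Expanding Crestline's payoff: 91a_C + a_Sa_C − a_C².
∂π/∂a_C = 91 + a_S − 2a_C = 0, so a_C = 45.5 + 0.5a_S.
At a_S = 126: a_C = 45.5 + 0.5·126 = 108.5.

108.5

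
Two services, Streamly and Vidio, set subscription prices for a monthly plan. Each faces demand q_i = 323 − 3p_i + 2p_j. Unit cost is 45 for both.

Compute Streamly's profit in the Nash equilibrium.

14490.75

Streamly's profit: π = (p_{Streamly} − 45)(323 − 3p_{Streamly} + 2p_{Vidio}).
∂π/∂p_{Streamly} = 458 − 6p_{Streamly} + 2p_{Vidio} = 0 ⇒ p_{Streamly} = 229/3 + (1/3)p_{Vidio}.
By symmetry p_{Vidio} = p_{Streamly}; substituting into the reaction function, (2/3)p_{Streamly} = 229/3 and p_{Streamly} = 114.5.
q_{Streamly} = 323 − 3·114.5 + 2·114.5 = 208.5.
Profit = (114.5 − 45)·208.5 = 14490.75.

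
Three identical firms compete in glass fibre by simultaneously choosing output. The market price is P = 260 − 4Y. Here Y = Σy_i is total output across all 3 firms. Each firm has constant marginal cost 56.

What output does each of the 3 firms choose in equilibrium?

A representative firm's profit is π_i = y_i(260 − 4Y) − 56y_i, with Y = y_i + Σ_{j≠i} y_j.
First-order condition: 204 − 8y_i − 4Σ_{j≠i} y_j = 0.
In a symmetric equilibrium every firm chooses the same y, so Σ_{j≠i} y_j = 2y. The condition becomes 204 − 16y = 0, giving y = 204/16 = 12.75.

12.75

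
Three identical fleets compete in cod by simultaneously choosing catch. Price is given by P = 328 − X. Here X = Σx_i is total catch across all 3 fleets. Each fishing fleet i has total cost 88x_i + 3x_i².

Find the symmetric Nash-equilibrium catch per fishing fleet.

24

A representative fishing fleet's profit is π_i = x_i(328 − X) − 88x_i − 3x_i², with X = x_i + Σ_{j≠i} x_j.
First-order condition: 240 − 8x_i − Σ_{j≠i} x_j = 0.
Imposing symmetry (x_j = x for all j) turns Σ_{j≠i} x_j into 2x, so 240 = 10x and x = 24.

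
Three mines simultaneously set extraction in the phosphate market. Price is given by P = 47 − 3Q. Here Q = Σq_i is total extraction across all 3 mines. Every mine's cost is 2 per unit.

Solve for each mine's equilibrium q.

A representative mine's profit is π_i = q_i(47 − 3Q) − 2q_i, with Q = q_i + Σ_{j≠i} q_j.
First-order condition: 45 − 6q_i − 3Σ_{j≠i} q_j = 0.
In a symmetric equilibrium every mine chooses the same q, so Σ_{j≠i} q_j = 2q. The condition becomes 45 − 12q = 0, giving q = 45/12 = 3.75.

3.75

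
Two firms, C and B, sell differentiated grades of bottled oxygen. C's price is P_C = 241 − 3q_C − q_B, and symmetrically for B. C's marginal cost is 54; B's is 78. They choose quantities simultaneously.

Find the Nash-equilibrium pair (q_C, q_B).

Firm C's profit: π = q_C(241 − 3q_C − q_B) − 54q_C.
∂π/∂q_C = 187 − 6q_C − q_B = 0 ⇒ q_C = 187/6 − (1/6)q_B.
Similarly q_B = 163/6 − (1/6)q_C.
Solving the two reaction functions simultaneously: (1 − (−1/6)(−1/6))q_C = 187/6 − (1/6)·(163/6), so (35/36)q_C = 959/36 and q_C = 27.4.
Then q_B = 163/6 − (1/6)·27.4 = 22.6.

27.4, 22.6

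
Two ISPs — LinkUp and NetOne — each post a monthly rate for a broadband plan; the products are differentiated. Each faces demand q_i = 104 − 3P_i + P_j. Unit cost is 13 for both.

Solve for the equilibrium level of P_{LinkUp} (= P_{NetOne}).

LinkUp's profit: π = (P_{LinkUp} − 13)(104 − 3P_{LinkUp} + P_{NetOne}).
∂π/∂P_{LinkUp} = 143 − 6P_{LinkUp} + P_{NetOne} = 0 ⇒ P_{LinkUp} = 143/6 + (1/6)P_{NetOne}.
By symmetry P_{NetOne} = P_{LinkUp}; substituting into the reaction function, (5/6)P_{LinkUp} = 143/6 and P_{LinkUp} = 28.6.

28.6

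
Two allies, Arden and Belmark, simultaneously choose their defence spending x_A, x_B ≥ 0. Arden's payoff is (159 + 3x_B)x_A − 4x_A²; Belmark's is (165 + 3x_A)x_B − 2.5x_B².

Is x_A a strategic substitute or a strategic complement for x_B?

strategic complements

Expanding Arden's payoff: 159x_A + 3x_Bx_A − 4x_A².
∂π/∂x_A = 159 + 3x_B − 8x_A = 0, so x_A = 19.875 + 0.375x_B.
The best-response slope dx_A/dx_B = 0.375 > 0: the reaction function is upward-sloping, so the choices are strategic complements.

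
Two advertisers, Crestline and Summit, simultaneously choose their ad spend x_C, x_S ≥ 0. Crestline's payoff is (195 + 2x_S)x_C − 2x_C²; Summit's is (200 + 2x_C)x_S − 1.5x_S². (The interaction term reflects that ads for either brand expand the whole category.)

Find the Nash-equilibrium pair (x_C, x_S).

Expanding Crestline's payoff: 195x_C + 2x_Sx_C − 2x_C².
∂π/∂x_C = 195 + 2x_S − 4x_C = 0, so x_C = 48.75 + 0.5x_S.
Likewise for Summit: x_S = 200/3 + (2/3)x_C.
Substituting the second reaction function into the first: x_C = 48.75 + 0.5(200/3 + (2/3)x_C), which gives (2/3)x_C = 985/12 ⇒ x_C = 123.125.
Then x_S = 200/3 + (2/3)·123.125 = 148.75.

123.125, 148.75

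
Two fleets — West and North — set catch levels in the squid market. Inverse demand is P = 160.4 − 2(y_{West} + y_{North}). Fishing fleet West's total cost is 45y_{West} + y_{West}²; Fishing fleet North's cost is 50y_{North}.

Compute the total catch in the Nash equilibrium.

33.62

Fishing fleet West's profit: π = y_{West}(160.4 − 2(y_{West} + y_{North})) − 45y_{West} − y_{West}².
∂π/∂y_{West} = 115.4 − 6y_{West} − 2y_{North} = 0, so y_{West} = 577/30 − (1/3)y_{North}.
For North: ∂π/∂y_{North} = 110.4 − 4y_{North} − 2y_{West} = 0 ⇒ y_{North} = 27.6 − 0.5y_{West}.
Substituting the second reaction function into the first: y_{West} = 577/30 − (1/3)(27.6 − 0.5y_{West}), which gives (5/6)y_{West} = 301/30 ⇒ y_{West} = 12.04.
Then y_{North} = 27.6 − 0.5·12.04 = 21.58.
Total catch: 12.04 + 21.58 = 33.62.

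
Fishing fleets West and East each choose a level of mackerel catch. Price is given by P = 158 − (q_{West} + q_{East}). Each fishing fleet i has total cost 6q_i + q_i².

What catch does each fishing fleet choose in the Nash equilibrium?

30.4

Fishing fleet West's profit: π = q_{West}(158 − (q_{West} + q_{East})) − 6q_{West} − q_{West}².
∂π/∂q_{West} = 152 − 4q_{West} − q_{East} = 0, so q_{West} = 38 − 0.25q_{East}.
Setting q_{West} = q_{East} in the reaction function: q_{West} = 38 − 0.25q_{West}, so q_{West} = 38 / 1.25 = 30.4.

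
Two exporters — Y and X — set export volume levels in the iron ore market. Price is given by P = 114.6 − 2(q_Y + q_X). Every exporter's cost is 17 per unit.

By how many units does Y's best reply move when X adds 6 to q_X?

Exporter Y's profit: π = q_Y(114.6 − 2(q_Y + q_X)) − 17q_Y.
∂π/∂q_Y = 97.6 − 4q_Y − 2q_X = 0, so q_Y = 24.4 − 0.5q_X.
The reaction-function slope is −0.5, so a 6-unit rise in q_X moves q_Y by −0.5 × 6 = −3. Y's best response falls — the actions are strategic substitutes.

-3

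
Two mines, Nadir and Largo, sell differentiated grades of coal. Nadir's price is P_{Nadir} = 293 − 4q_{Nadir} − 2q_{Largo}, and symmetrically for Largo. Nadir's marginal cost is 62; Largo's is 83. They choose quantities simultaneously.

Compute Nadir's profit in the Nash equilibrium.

2265.76

Mine Nadir's profit: π = q_{Nadir}(293 − 4q_{Nadir} − 2q_{Largo}) − 62q_{Nadir}.
∂π/∂q_{Nadir} = 231 − 8q_{Nadir} − 2q_{Largo} = 0 ⇒ q_{Nadir} = 28.875 − 0.25q_{Largo}.
Similarly q_{Largo} = 26.25 − 0.25q_{Nadir}.
Plugging q_{Largo} into Nadir's best response: q_{Nadir} = 28.875 − 0.25(26.25 − 0.25q_{Nadir}) ⇒ 0.9375q_{Nadir} = 22.3125, so q_{Nadir} = 23.8.
Then q_{Largo} = 26.25 − 0.25·23.8 = 20.3.
P_{Nadir} = 293 − 4·23.8 − 2·20.3 = 157.2.
Profit = (157.2 − 62)·23.8 = 2265.76.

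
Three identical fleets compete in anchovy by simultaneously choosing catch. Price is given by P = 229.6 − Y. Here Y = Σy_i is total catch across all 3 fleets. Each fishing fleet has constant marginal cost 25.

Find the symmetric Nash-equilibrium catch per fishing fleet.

51.15

A representative fishing fleet's profit is π_i = y_i(229.6 − Y) − 25y_i, with Y = y_i + Σ_{j≠i} y_j.
First-order condition: 204.6 − 2y_i − Σ_{j≠i} y_j = 0.
With identical fishing fleets, set every y_j = y: then 204.6 − 2y − 2y = 0, i.e. y = 204.6/4 = 51.15.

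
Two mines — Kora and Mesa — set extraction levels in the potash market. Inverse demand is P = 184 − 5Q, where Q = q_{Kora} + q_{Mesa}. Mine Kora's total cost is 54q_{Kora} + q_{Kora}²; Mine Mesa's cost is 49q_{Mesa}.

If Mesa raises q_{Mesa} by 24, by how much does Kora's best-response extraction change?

Mine Kora's profit: π = q_{Kora}(184 − 5(q_{Kora} + q_{Mesa})) − 54q_{Kora} − q_{Kora}².
∂π/∂q_{Kora} = 130 − 12q_{Kora} − 5q_{Mesa} = 0, so q_{Kora} = 65/6 − (5/12)q_{Mesa}.
The reaction-function slope is −5/12, so a 24-unit rise in q_{Mesa} moves q_{Kora} by −5/12 × 24 = −10. Kora's best response falls — the actions are strategic substitutes.

-10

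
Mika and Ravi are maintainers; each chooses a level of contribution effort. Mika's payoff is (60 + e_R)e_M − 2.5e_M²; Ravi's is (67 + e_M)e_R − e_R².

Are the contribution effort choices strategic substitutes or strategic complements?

strategic complements

Expanding Mika's payoff: 60e_M + e_Re_M − 2.5e_M².
∂π/∂e_M = 60 + e_R − 5e_M = 0, so e_M = 12 + 0.2e_R.
The best-response slope de_M/de_R = 0.2 > 0: the reaction function is upward-sloping, so the choices are strategic complements.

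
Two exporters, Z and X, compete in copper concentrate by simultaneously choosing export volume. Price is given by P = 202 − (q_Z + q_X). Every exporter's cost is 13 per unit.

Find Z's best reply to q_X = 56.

Exporter Z's profit: π = q_Z(202 − (q_Z + q_X)) − 13q_Z.
∂π/∂q_Z = 189 − 2q_Z − q_X = 0, so q_Z = 94.5 − 0.5q_X.
At q_X = 56: q_Z = 94.5 − 0.5·56 = 66.5.

66.5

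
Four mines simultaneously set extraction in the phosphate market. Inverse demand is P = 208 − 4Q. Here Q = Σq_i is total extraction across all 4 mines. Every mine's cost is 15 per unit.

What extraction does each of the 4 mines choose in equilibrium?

A representative mine's profit is π_i = q_i(208 − 4Q) − 15q_i, with Q = q_i + Σ_{j≠i} q_j.
First-order condition: 193 − 8q_i − 4Σ_{j≠i} q_j = 0.
Imposing symmetry (q_j = q for all j) turns Σ_{j≠i} q_j into 3q, so 193 = 20q and q = 9.65.

9.65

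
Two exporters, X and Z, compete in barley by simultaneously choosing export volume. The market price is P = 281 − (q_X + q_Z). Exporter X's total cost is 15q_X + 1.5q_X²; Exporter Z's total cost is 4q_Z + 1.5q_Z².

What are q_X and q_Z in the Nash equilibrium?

43.875, 46.625

Exporter X's profit: π = q_X(281 − (q_X + q_Z)) − 15q_X − 1.5q_X².
∂π/∂q_X = 266 − 5q_X − q_Z = 0, so q_X = 53.2 − 0.2q_Z.
By the same steps for Z: q_Z = 55.4 − 0.2q_X.
Plugging q_Z into X's best response: q_X = 53.2 − 0.2(55.4 − 0.2q_X) ⇒ 0.96q_X = 42.12, so q_X = 43.875.
Then q_Z = 55.4 − 0.2·43.875 = 46.625.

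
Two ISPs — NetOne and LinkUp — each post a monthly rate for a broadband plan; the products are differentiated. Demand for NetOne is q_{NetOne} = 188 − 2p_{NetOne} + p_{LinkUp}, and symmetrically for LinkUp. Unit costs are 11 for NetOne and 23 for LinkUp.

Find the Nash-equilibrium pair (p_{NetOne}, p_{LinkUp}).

71.6, 76.4

NetOne's profit: π = (p_{NetOne} − 11)(188 − 2p_{NetOne} + p_{LinkUp}).
∂π/∂p_{NetOne} = 210 − 4p_{NetOne} + p_{LinkUp} = 0 ⇒ p_{NetOne} = 52.5 + 0.25p_{LinkUp}.
Similarly p_{LinkUp} = 58.5 + 0.25p_{NetOne}.
Solving the two reaction functions simultaneously: (1 − (0.25)(0.25))p_{NetOne} = 52.5 + 0.25·58.5, so 0.9375p_{NetOne} = 67.125 and p_{NetOne} = 71.6.
Then p_{LinkUp} = 58.5 + 0.25·71.6 = 76.4.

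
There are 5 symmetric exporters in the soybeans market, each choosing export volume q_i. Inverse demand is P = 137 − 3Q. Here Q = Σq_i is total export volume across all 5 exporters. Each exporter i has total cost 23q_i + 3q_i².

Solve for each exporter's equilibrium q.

A representative exporter's profit is π_i = q_i(137 − 3Q) − 23q_i − 3q_i², with Q = q_i + Σ_{j≠i} q_j.
First-order condition: 114 − 12q_i − 3Σ_{j≠i} q_j = 0.
Imposing symmetry (q_j = q for all j) turns Σ_{j≠i} q_j into 4q, so 114 = 24q and q = 4.75.

4.75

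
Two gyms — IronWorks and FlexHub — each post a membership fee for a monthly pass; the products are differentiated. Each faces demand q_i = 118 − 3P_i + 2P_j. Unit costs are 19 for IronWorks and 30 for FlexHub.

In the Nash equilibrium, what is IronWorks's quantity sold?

80.4375

IronWorks's profit: π = (P_{IronWorks} − 19)(118 − 3P_{IronWorks} + 2P_{FlexHub}).
∂π/∂P_{IronWorks} = 175 − 6P_{IronWorks} + 2P_{FlexHub} = 0 ⇒ P_{IronWorks} = 175/6 + (1/3)P_{FlexHub}.
Similarly P_{FlexHub} = 104/3 + (1/3)P_{IronWorks}.
Solving the two reaction functions simultaneously: (1 − (1/3)(1/3))P_{IronWorks} = 175/6 + (1/3)·(104/3), so (8/9)P_{IronWorks} = 733/18 and P_{IronWorks} = 45.8125.
Then P_{FlexHub} = 104/3 + (1/3)·45.8125 = 49.9375.
q_{IronWorks} = 118 − 3·45.8125 + 2·49.9375 = 80.4375.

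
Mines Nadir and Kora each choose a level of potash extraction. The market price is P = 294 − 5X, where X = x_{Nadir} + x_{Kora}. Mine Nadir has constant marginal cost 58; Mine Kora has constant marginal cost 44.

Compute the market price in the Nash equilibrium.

Mine Nadir's profit: π = x_{Nadir}(294 − 5(x_{Nadir} + x_{Kora})) − 58x_{Nadir}.
∂π/∂x_{Nadir} = 236 − 10x_{Nadir} − 5x_{Kora} = 0, so x_{Nadir} = 23.6 − 0.5x_{Kora}.
By the same steps for Kora: x_{Kora} = 25 − 0.5x_{Nadir}.
Solving the two reaction functions simultaneously: (1 − (−0.5)(−0.5))x_{Nadir} = 23.6 − 0.5·25, so 0.75x_{Nadir} = 11.1 and x_{Nadir} = 14.8.
Then x_{Kora} = 25 − 0.5·14.8 = 17.6.
Equilibrium price: P = 294 − 5·32.4 = 132.

132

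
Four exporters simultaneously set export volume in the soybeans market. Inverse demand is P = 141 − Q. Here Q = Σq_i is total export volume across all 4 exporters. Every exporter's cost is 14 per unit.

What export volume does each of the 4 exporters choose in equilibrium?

25.4

A representative exporter's profit is π_i = q_i(141 − Q) − 14q_i, with Q = q_i + Σ_{j≠i} q_j.
First-order condition: 127 − 2q_i − Σ_{j≠i} q_j = 0.
In a symmetric equilibrium every exporter chooses the same q, so Σ_{j≠i} q_j = 3q. The condition becomes 127 − 5q = 0, giving q = 127/5 = 25.4.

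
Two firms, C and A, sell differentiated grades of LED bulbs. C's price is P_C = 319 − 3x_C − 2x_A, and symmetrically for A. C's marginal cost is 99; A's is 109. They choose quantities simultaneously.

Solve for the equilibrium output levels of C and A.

28.125, 25.625

Firm C's profit: π = x_C(319 − 3x_C − 2x_A) − 99x_C.
∂π/∂x_C = 220 − 6x_C − 2x_A = 0 ⇒ x_C = 110/3 − (1/3)x_A.
Similarly x_A = 35 − (1/3)x_C.
Solving the two reaction functions simultaneously: (1 − (−1/3)(−1/3))x_C = 110/3 − (1/3)·35, so (8/9)x_C = 25 and x_C = 28.125.
Then x_A = 35 − (1/3)·28.125 = 25.625.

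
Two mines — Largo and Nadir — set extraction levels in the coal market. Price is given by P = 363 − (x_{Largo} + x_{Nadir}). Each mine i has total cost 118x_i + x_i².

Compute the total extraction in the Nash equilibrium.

98

Mine Largo's profit: π = x_{Largo}(363 − (x_{Largo} + x_{Nadir})) − 118x_{Largo} − x_{Largo}².
∂π/∂x_{Largo} = 245 − 4x_{Largo} − x_{Nadir} = 0, so x_{Largo} = 61.25 − 0.25x_{Nadir}.
By symmetry x_{Nadir} = x_{Largo}; substituting into the reaction function, 1.25x_{Largo} = 61.25 and x_{Largo} = 49.
Total extraction: 49 + 49 = 98.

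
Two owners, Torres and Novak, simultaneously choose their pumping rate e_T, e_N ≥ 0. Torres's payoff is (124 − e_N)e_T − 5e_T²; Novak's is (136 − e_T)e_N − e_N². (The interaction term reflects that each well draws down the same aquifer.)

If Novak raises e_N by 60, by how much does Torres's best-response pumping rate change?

Expanding Torres's payoff: 124e_T − e_Ne_T − 5e_T².
∂π/∂e_T = 124 − e_N − 10e_T = 0, so e_T = 12.4 − 0.1e_N.
The reaction-function slope is −0.1, so a 60-unit rise in e_N moves e_T by −0.1 × 60 = −6. Torres's best response falls — the actions are strategic substitutes.

-6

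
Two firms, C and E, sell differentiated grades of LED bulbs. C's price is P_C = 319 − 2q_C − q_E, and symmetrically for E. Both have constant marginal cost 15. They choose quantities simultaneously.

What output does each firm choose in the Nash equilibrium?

60.8

Firm C's profit: π = q_C(319 − 2q_C − q_E) − 15q_C.
∂π/∂q_C = 304 − 4q_C − q_E = 0 ⇒ q_C = 76 − 0.25q_E.
Setting q_C = q_E in the reaction function: q_C = 76 − 0.25q_C, so q_C = 76 / 1.25 = 60.8.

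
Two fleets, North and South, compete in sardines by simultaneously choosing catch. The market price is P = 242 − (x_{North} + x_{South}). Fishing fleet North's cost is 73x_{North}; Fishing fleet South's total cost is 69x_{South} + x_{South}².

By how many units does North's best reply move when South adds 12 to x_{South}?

Fishing fleet North's profit: π = x_{North}(242 − (x_{North} + x_{South})) − 73x_{North}.
∂π/∂x_{North} = 169 − 2x_{North} − x_{South} = 0, so x_{North} = 84.5 − 0.5x_{South}.
The reaction-function slope is −0.5, so a 12-unit rise in x_{South} moves x_{North} by −0.5 × 12 = −6. North's best response falls — the actions are strategic substitutes.

-6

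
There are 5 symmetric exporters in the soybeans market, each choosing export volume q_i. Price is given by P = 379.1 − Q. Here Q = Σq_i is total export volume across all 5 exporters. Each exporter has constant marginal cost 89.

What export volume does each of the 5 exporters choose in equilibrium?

48.35

A representative exporter's profit is π_i = q_i(379.1 − Q) − 89q_i, with Q = q_i + Σ_{j≠i} q_j.
First-order condition: 290.1 − 2q_i − Σ_{j≠i} q_j = 0.
With identical exporters, set every q_j = q: then 290.1 − 2q − 4q = 0, i.e. q = 290.1/6 = 48.35.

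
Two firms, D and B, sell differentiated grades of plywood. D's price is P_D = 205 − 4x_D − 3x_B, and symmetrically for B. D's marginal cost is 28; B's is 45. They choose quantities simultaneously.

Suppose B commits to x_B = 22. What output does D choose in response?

13.875

Firm D's profit: π = x_D(205 − 4x_D − 3x_B) − 28x_D.
∂π/∂x_D = 177 − 8x_D − 3x_B = 0 ⇒ x_D = 22.125 − 0.375x_B.
At x_B = 22: x_D = 22.125 − 0.375·22 = 13.875.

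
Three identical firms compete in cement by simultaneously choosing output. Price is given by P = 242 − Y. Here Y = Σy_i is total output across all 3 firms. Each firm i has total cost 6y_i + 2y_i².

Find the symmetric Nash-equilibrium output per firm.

A representative firm's profit is π_i = y_i(242 − Y) − 6y_i − 2y_i², with Y = y_i + Σ_{j≠i} y_j.
First-order condition: 236 − 6y_i − Σ_{j≠i} y_j = 0.
With identical firms, set every y_j = y: then 236 − 6y − 2y = 0, i.e. y = 236/8 = 29.5.

29.5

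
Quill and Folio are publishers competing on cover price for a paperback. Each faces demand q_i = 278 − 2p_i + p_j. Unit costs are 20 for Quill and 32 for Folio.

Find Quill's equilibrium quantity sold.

175.2

Quill's profit: π = (p_{Quill} − 20)(278 − 2p_{Quill} + p_{Folio}).
∂π/∂p_{Quill} = 318 − 4p_{Quill} + p_{Folio} = 0 ⇒ p_{Quill} = 79.5 + 0.25p_{Folio}.
Similarly p_{Folio} = 85.5 + 0.25p_{Quill}.
Plugging p_{Folio} into Quill's best response: p_{Quill} = 79.5 + 0.25(85.5 + 0.25p_{Quill}) ⇒ 0.9375p_{Quill} = 100.875, so p_{Quill} = 107.6.
Then p_{Folio} = 85.5 + 0.25·107.6 = 112.4.
q_{Quill} = 278 − 2·107.6 + 112.4 = 175.2.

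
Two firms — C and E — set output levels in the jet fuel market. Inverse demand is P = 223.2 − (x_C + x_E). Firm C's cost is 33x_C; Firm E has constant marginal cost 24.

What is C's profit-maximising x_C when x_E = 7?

Firm C's profit: π = x_C(223.2 − (x_C + x_E)) − 33x_C.
∂π/∂x_C = 190.2 − 2x_C − x_E = 0, so x_C = 95.1 − 0.5x_E.
At x_E = 7: x_C = 95.1 − 0.5·7 = 91.6.

91.6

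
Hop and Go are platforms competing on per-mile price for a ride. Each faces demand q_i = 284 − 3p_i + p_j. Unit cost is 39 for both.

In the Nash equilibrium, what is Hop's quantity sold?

Hop's profit: π = (p_{Hop} − 39)(284 − 3p_{Hop} + p_{Go}).
∂π/∂p_{Hop} = 401 − 6p_{Hop} + p_{Go} = 0 ⇒ p_{Hop} = 401/6 + (1/6)p_{Go}.
Setting p_{Hop} = p_{Go} in the reaction function: p_{Hop} = 401/6 + (1/6)p_{Hop}, so p_{Hop} = (401/6) / (5/6) = 80.2.
q_{Hop} = 284 − 3·80.2 + 80.2 = 123.6.

123.6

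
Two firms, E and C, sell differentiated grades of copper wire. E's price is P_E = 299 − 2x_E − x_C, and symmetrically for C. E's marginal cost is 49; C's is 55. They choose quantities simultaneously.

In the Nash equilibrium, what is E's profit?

Firm E's profit: π = x_E(299 − 2x_E − x_C) − 49x_E.
∂π/∂x_E = 250 − 4x_E − x_C = 0 ⇒ x_E = 62.5 − 0.25x_C.
Similarly x_C = 61 − 0.25x_E.
Substituting the second reaction function into the first: x_E = 62.5 − 0.25(61 − 0.25x_E), which gives 0.9375x_E = 47.25 ⇒ x_E = 50.4.
Then x_C = 61 − 0.25·50.4 = 48.4.
P_E = 299 − 2·50.4 − 48.4 = 149.8.
Profit = (149.8 − 49)·50.4 = 5080.32.

5080.32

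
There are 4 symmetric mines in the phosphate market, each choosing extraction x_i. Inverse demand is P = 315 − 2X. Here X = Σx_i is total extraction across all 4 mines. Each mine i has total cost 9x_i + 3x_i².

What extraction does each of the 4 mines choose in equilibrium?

19.125

A representative mine's profit is π_i = x_i(315 − 2X) − 9x_i − 3x_i², with X = x_i + Σ_{j≠i} x_j.
First-order condition: 306 − 10x_i − 2Σ_{j≠i} x_j = 0.
With identical mines, set every x_j = x: then 306 − 10x − 6x = 0, i.e. x = 306/16 = 19.125.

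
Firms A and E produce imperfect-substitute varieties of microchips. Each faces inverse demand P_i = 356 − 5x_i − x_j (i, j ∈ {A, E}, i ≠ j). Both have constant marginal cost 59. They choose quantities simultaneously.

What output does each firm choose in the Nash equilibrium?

Firm A's profit: π = x_A(356 − 5x_A − x_E) − 59x_A.
∂π/∂x_A = 297 − 10x_A − x_E = 0 ⇒ x_A = 29.7 − 0.1x_E.
The game is symmetric, so in equilibrium x_E = x_A: the reaction function gives 1.1x_A = 29.7, hence x_A = 27.

27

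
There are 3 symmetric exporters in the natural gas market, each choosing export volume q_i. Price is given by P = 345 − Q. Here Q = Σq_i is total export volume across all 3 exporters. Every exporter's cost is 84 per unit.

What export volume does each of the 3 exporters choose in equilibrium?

A representative exporter's profit is π_i = q_i(345 − Q) − 84q_i, with Q = q_i + Σ_{j≠i} q_j.
First-order condition: 261 − 2q_i − Σ_{j≠i} q_j = 0.
In a symmetric equilibrium every exporter chooses the same q, so Σ_{j≠i} q_j = 2q. The condition becomes 261 − 4q = 0, giving q = 261/4 = 65.25.

65.25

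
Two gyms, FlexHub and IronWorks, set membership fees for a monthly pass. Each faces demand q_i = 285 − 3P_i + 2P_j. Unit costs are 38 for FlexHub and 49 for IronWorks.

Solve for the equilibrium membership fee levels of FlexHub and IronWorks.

101.8125, 105.9375

FlexHub's profit: π = (P_{FlexHub} − 38)(285 − 3P_{FlexHub} + 2P_{IronWorks}).
∂π/∂P_{FlexHub} = 399 − 6P_{FlexHub} + 2P_{IronWorks} = 0 ⇒ P_{FlexHub} = 66.5 + (1/3)P_{IronWorks}.
Similarly P_{IronWorks} = 72 + (1/3)P_{FlexHub}.
Substituting the second reaction function into the first: P_{FlexHub} = 66.5 + (1/3)(72 + (1/3)P_{FlexHub}), which gives (8/9)P_{FlexHub} = 90.5 ⇒ P_{FlexHub} = 101.8125.
Then P_{IronWorks} = 72 + (1/3)·101.8125 = 105.9375.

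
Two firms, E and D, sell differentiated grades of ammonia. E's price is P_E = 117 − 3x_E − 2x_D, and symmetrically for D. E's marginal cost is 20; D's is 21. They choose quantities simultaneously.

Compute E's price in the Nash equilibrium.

Firm E's profit: π = x_E(117 − 3x_E − 2x_D) − 20x_E.
∂π/∂x_E = 97 − 6x_E − 2x_D = 0 ⇒ x_E = 97/6 − (1/3)x_D.
Similarly x_D = 16 − (1/3)x_E.
Plugging x_D into E's best response: x_E = 97/6 − (1/3)(16 − (1/3)x_E) ⇒ (8/9)x_E = 65/6, so x_E = 12.1875.
Then x_D = 16 − (1/3)·12.1875 = 11.9375.
P_E = 117 − 3·12.1875 − 2·11.9375 = 56.5625.

56.5625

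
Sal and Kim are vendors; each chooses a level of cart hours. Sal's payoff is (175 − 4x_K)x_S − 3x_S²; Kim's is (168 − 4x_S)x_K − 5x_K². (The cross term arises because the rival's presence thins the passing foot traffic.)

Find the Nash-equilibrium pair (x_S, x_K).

Expanding Sal's payoff: 175x_S − 4x_Kx_S − 3x_S².
∂π/∂x_S = 175 − 4x_K − 6x_S = 0, so x_S = 175/6 − (2/3)x_K.
Likewise for Kim: x_K = 16.8 − 0.4x_S.
Substituting the second reaction function into the first: x_S = 175/6 − (2/3)(16.8 − 0.4x_S), which gives (11/15)x_S = 539/30 ⇒ x_S = 24.5.
Then x_K = 16.8 − 0.4·24.5 = 7.

24.5, 7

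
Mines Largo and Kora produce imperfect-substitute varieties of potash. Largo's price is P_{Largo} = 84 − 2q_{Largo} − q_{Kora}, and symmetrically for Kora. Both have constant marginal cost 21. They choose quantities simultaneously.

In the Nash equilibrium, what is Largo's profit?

317.52

Mine Largo's profit: π = q_{Largo}(84 − 2q_{Largo} − q_{Kora}) − 21q_{Largo}.
∂π/∂q_{Largo} = 63 − 4q_{Largo} − q_{Kora} = 0 ⇒ q_{Largo} = 15.75 − 0.25q_{Kora}.
Setting q_{Largo} = q_{Kora} in the reaction function: q_{Largo} = 15.75 − 0.25q_{Largo}, so q_{Largo} = 15.75 / 1.25 = 12.6.
P_{Largo} = 84 − 2·12.6 − 12.6 = 46.2.
Profit = (46.2 − 21)·12.6 = 317.52.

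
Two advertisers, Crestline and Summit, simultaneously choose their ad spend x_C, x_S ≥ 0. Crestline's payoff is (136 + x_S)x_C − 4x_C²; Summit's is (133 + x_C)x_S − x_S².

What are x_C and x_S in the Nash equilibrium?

Expanding Crestline's payoff: 136x_C + x_Sx_C − 4x_C².
∂π/∂x_C = 136 + x_S − 8x_C = 0, so x_C = 17 + 0.125x_S.
Likewise for Summit: x_S = 66.5 + 0.5x_C.
Plugging x_S into Crestline's best response: x_C = 17 + 0.125(66.5 + 0.5x_C) ⇒ 0.9375x_C = 25.3125, so x_C = 27.
Then x_S = 66.5 + 0.5·27 = 80.

27, 80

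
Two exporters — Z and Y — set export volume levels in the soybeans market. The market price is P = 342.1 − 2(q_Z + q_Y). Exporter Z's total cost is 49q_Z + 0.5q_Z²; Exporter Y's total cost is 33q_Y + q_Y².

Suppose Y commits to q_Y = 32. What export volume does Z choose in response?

45.82

Exporter Z's profit: π = q_Z(342.1 − 2(q_Z + q_Y)) − 49q_Z − 0.5q_Z².
∂π/∂q_Z = 293.1 − 5q_Z − 2q_Y = 0, so q_Z = 58.62 − 0.4q_Y.
At q_Y = 32: q_Z = 58.62 − 0.4·32 = 45.82.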